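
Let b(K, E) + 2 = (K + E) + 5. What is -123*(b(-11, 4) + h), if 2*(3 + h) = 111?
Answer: -11931/2 ≈ -5965.5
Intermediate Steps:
b(K, E) = 3 + E + K (b(K, E) = -2 + ((K + E) + 5) = -2 + ((E + K) + 5) = -2 + (5 + E + K) = 3 + E + K)
h = 105/2 (h = -3 + (1/2)*111 = -3 + 111/2 = 105/2 ≈ 52.500)
-123*(b(-11, 4) + h) = -123*((3 + 4 - 11) + 105/2) = -123*(-4 + 105/2) = -123*97/2 = -11931/2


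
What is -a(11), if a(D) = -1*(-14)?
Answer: -14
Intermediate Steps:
a(D) = 14
-a(11) = -1*14 = -14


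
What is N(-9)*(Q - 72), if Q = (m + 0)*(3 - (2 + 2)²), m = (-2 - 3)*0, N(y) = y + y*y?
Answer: -5184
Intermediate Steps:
N(y) = y + y²
m = 0 (m = -5*0 = 0)
Q = 0 (Q = (0 + 0)*(3 - (2 + 2)²) = 0*(3 - 1*4²) = 0*(3 - 1*16) = 0*(3 - 16) = 0*(-13) = 0)
N(-9)*(Q - 72) = (-9*(1 - 9))*(0 - 72) = -9*(-8)*(-72) = 72*(-72) = -5184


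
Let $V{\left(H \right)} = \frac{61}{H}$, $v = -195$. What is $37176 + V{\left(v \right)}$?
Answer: $\frac{7249259}{195} \approx 37176.0$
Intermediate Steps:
$37176 + V{\left(v \right)} = 37176 + \frac{61}{-195} = 37176 + 61 \left(- \frac{1}{195}\right) = 37176 - \frac{61}{195} = \frac{7249259}{195}$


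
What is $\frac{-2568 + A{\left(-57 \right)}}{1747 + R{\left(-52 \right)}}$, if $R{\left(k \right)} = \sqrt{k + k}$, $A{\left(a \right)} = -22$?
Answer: $- \frac{4524730}{3052113} + \frac{5180 i \sqrt{26}}{3052113} \approx -1.4825 + 0.008654 i$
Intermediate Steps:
$R{\left(k \right)} = \sqrt{2} \sqrt{k}$ ($R{\left(k \right)} = \sqrt{2 k} = \sqrt{2} \sqrt{k}$)
$\frac{-2568 + A{\left(-57 \right)}}{1747 + R{\left(-52 \right)}} = \frac{-2568 - 22}{1747 + \sqrt{2} \sqrt{-52}} = - \frac{2590}{1747 + \sqrt{2} \cdot 2 i \sqrt{13}} = - \frac{2590}{1747 + 2 i \sqrt{26}}$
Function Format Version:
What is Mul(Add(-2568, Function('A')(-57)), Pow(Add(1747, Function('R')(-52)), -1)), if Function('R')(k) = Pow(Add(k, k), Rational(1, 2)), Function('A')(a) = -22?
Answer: Add(Rational(-4524730, 3052113), Mul(Rational(5180, 3052113), I, Pow(26, Rational(1, 2)))) ≈ Add(-1.4825, Mul(0.0086540, I))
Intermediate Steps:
Function('R')(k) = Mul(Pow(2, Rational(1, 2)), Pow(k, Rational(1, 2))) (Function('R')(k) = Pow(Mul(2, k), Rational(1, 2)) = Mul(Pow(2, Rational(1, 2)), Pow(k, Rational(1, 2))))
Mul(Add(-2568, Function('A')(-57)), Pow(Add(1747, Function('R')(-52)), -1)) = Mul(Add(-2568, -22), Pow(Add(1747, Mul(Pow(2, Rational(1, 2)), Pow(-52, Rational(1, 2)))), -1)) = Mul(-2590, Pow(Add(1747, Mul(Pow(2, Rational(1, 2)), Mul(2, I, Pow(13, Rational(1, 2))))), -1)) = Mul(-2590, Pow(Add(1747, Mul(2, I, Pow(26, Rational(1, 2)))), -1))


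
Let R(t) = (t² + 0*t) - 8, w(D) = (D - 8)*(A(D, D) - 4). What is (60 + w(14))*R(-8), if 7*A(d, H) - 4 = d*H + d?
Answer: 12288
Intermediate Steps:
A(d, H) = 4/7 + d/7 + H*d/7 (A(d, H) = 4/7 + (d*H + d)/7 = 4/7 + (H*d + d)/7 = 4/7 + (d + H*d)/7 = 4/7 + (d/7 + H*d/7) = 4/7 + d/7 + H*d/7)
w(D) = (-8 + D)*(-24/7 + D/7 + D²/7) (w(D) = (D - 8)*((4/7 + D/7 + D*D/7) - 4) = (-8 + D)*((4/7 + D/7 + D²/7) - 4) = (-8 + D)*(-24/7 + D/7 + D²/7))
R(t) = -8 + t² (R(t) = (t² + 0) - 8 = t² - 8 = -8 + t²)
(60 + w(14))*R(-8) = (60 + (192/7 - 1*14² - 32/7*14 + (⅐)*14³))*(-8 + (-8)²) = (60 + (192/7 - 1*196 - 64 + (⅐)*2744))*(-8 + 64) = (60 + (192/7 - 196 - 64 + 392))*56 = (60 + 1116/7)*56 = (1536/7)*56 = 12288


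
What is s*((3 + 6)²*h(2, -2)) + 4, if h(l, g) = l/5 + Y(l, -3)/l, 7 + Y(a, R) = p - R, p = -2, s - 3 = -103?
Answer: 21064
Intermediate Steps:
s = -100 (s = 3 - 103 = -100)
Y(a, R) = -9 - R (Y(a, R) = -7 + (-2 - R) = -9 - R)
h(l, g) = -6/l + l/5 (h(l, g) = l/5 + (-9 - 1*(-3))/l = l*(⅕) + (-9 + 3)/l = l/5 - 6/l = -6/l + l/5)
s*((3 + 6)²*h(2, -2)) + 4 = -100*(3 + 6)²*(-6/2 + (⅕)*2) + 4 = -100*9²*(-6*½ + ⅖) + 4 = -8100*(-3 + ⅖) + 4 = -8100*(-13)/5 + 4 = -100*(-1053/5) + 4 = 21060 + 4 = 21064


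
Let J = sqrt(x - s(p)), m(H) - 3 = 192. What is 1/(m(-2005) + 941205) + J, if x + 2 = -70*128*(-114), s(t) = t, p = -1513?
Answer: 1/941400 + sqrt(1022951) ≈ 1011.4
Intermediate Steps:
x = 1021438 (x = -2 - 70*128*(-114) = -2 - 8960*(-114) = -2 + 1021440 = 1021438)
m(H) = 195 (m(H) = 3 + 192 = 195)
J = sqrt(1022951) (J = sqrt(1021438 - 1*(-1513)) = sqrt(1021438 + 1513) = sqrt(1022951) ≈ 1011.4)
1/(m(-2005) + 941205) + J = 1/(195 + 941205) + sqrt(1022951) = 1/941400 + sqrt(1022951)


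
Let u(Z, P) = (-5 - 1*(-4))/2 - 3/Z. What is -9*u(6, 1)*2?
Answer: 18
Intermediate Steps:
u(Z, P) = -½ - 3/Z (u(Z, P) = (-5 + 4)*(½) - 3/Z = -1*½ - 3/Z = -½ - 3/Z)
-9*u(6, 1)*2 = -9*(-6 - 1*6)/(2*6)*2 = -9*(-6 - 6)/(2*6)*2 = -9*(-12)/(2*6)*2 = -9*(-1)*2 = 9*2 = 18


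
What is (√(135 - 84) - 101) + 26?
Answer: -75 + √51 ≈ -67.859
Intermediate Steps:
(√(135 - 84) - 101) + 26 = (√51 - 101) + 26 = (-101 + √51) + 26 = -75 + √51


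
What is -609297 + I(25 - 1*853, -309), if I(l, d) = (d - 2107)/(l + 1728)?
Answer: -137092429/225 ≈ -6.0930e+5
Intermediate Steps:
I(l, d) = (-2107 + d)/(1728 + l)
-609297 + I(25 - 1*853, -309) = -609297 + (-2107 - 309)/(1728 + (25 - 1*853)) = -609297 - 2416/(1728 + (25 - 853)) = -609297 - 2416/(1728 - 828) = -609297 - 2416/900 = -609297 + (1/900)*(-2416) = -609297 - 604/225 = -137092429/225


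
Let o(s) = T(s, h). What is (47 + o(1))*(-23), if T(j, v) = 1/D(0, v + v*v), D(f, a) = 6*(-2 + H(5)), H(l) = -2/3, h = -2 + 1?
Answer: -17273/16 ≈ -1079.6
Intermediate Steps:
h = -1
H(l) = -⅔ (H(l) = -2*⅓ = -⅔)
D(f, a) = -16 (D(f, a) = 6*(-2 - ⅔) = 6*(-8/3) = -16)
T(j, v) = -1/16 (T(j, v) = 1/(-16) = -1/16)
o(s) = -1/16
(47 + o(1))*(-23) = (47 - 1/16)*(-23) = (751/16)*(-23) = -17273/16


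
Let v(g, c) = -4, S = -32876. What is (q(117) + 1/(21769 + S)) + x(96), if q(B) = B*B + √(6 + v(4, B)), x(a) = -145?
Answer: 150433207/11107 + √2 ≈ 13545.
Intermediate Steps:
q(B) = √2 + B² (q(B) = B*B + √(6 - 4) = B² + √2 = √2 + B²)
(q(117) + 1/(21769 + S)) + x(96) = ((√2 + 117²) + 1/(21769 - 32876)) - 145 = ((√2 + 13689) + 1/(-11107)) - 145 = ((13689 + √2) - 1/11107) - 145 = (152043722/11107 + √2) - 145 = 150433207/11107 + √2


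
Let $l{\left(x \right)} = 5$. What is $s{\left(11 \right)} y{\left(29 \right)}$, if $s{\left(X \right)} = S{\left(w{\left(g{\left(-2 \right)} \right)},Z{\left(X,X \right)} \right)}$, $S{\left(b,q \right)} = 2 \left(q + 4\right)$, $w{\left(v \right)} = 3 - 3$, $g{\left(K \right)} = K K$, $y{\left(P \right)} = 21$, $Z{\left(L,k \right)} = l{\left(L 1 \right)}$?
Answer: $378$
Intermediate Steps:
$Z{\left(L,k \right)} = 5$
$g{\left(K \right)} = K^{2}$
$w{\left(v \right)} = 0$ ($w{\left(v \right)} = 3 - 3 = 0$)
$S{\left(b,q \right)} = 8 + 2 q$ ($S{\left(b,q \right)} = 2 \left(4 + q\right) = 8 + 2 q$)
$s{\left(X \right)} = 18$ ($s{\left(X \right)} = 8 + 2 \cdot 5 = 8 + 10 = 18$)
$s{\left(11 \right)} y{\left(29 \right)} = 18 \cdot 21 = 378$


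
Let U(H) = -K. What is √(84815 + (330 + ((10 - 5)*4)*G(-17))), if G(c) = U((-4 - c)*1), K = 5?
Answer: √85045 ≈ 291.63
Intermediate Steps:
U(H) = -5 (U(H) = -1*5 = -5)
G(c) = -5
√(84815 + (330 + ((10 - 5)*4)*G(-17))) = √(84815 + (330 + ((10 - 5)*4)*(-5))) = √(84815 + (330 + (5*4)*(-5))) = √(84815 + (330 + 20*(-5))) = √(84815 + (330 - 100)) = √(84815 + 230) = √85045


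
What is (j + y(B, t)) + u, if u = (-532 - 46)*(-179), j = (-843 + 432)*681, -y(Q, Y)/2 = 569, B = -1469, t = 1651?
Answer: -177567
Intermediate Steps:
y(Q, Y) = -1138 (y(Q, Y) = -2*569 = -1138)
j = -279891 (j = -411*681 = -279891)
u = 103462 (u = -578*(-179) = 103462)
(j + y(B, t)) + u = (-279891 - 1138) + 103462 = -281029 + 103462 = -177567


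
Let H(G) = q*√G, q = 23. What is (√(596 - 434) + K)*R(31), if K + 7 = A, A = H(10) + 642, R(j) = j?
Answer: 19685 + 279*√2 + 713*√10 ≈ 22334.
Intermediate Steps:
H(G) = 23*√G
A = 642 + 23*√10 (A = 23*√10 + 642 = 642 + 23*√10 ≈ 714.73)
K = 635 + 23*√10 (K = -7 + (642 + 23*√10) = 635 + 23*√10 ≈ 707.73)
(√(596 - 434) + K)*R(31) = (√(596 - 434) + (635 + 23*√10))*31 = (√162 + (635 + 23*√10))*31 = (9*√2 + (635 + 23*√10))*31 = (635 + 9*√2 + 23*√10)*31 = 19685 + 279*√2 + 713*√10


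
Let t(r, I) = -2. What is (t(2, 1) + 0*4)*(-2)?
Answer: 4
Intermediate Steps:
(t(2, 1) + 0*4)*(-2) = (-2 + 0*4)*(-2) = (-2 + 0)*(-2) = -2*(-2) = 4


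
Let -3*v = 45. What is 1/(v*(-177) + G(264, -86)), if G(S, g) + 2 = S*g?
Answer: -1/20051 ≈ -4.9873e-5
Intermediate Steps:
v = -15 (v = -1/3*45 = -15)
G(S, g) = -2 + S*g
1/(v*(-177) + G(264, -86)) = 1/(-15*(-177) + (-2 + 264*(-86))) = 1/(2655 + (-2 - 22704)) = 1/(2655 - 22706) = 1/(-20051) = -1/20051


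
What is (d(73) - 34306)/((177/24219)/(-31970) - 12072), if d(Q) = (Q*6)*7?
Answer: 113561276400/43883217949 ≈ 2.5878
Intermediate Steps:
d(Q) = 42*Q (d(Q) = (6*Q)*7 = 42*Q)
(d(73) - 34306)/((177/24219)/(-31970) - 12072) = (42*73 - 34306)/((177/24219)/(-31970) - 12072) = (3066 - 34306)/((177*(1/24219))*(-1/31970) - 12072) = -31240/((59/8073)*(-1/31970) - 12072) = -31240/(-59/258093810 - 12072) = -31240/(-3115708474379/258093810) = -31240*(-258093810/3115708474379) = 113561276400/43883217949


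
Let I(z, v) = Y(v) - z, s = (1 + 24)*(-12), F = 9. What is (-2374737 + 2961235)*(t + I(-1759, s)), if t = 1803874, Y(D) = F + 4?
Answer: 1059007767708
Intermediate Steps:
Y(D) = 13 (Y(D) = 9 + 4 = 13)
s = -300 (s = 25*(-12) = -300)
I(z, v) = 13 - z
(-2374737 + 2961235)*(t + I(-1759, s)) = (-2374737 + 2961235)*(1803874 + (13 - 1*(-1759))) = 586498*(1803874 + (13 + 1759)) = 586498*(1803874 + 1772) = 586498*1805646 = 1059007767708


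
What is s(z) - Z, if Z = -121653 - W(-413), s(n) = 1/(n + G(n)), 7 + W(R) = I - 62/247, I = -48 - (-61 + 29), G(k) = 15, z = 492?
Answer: 1171659391/9633 ≈ 1.2163e+5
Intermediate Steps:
I = -16 (I = -48 - 1*(-32) = -48 + 32 = -16)
W(R) = -5743/247 (W(R) = -7 + (-16 - 62/247) = -7 - 4014/247 = -5743/247)
s(n) = 1/(15 + n) (s(n) = 1/(n + 15) = 1/(15 + n))
Z = -30042548/247 (Z = -121653 - 1*(-5743/247) = -121653 + 5743/247 = -30042548/247 ≈ -1.2163e+5)
s(z) - Z = 1/(15 + 492) - 1*(-30042548/247) = 1/507 + 30042548/247 = 1171659391/9633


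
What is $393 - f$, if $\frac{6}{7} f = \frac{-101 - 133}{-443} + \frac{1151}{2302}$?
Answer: $\frac{2082811}{5316} \approx 391.8$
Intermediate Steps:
$f = \frac{6377}{5316}$ ($f = \frac{7 \left(\frac{-101 - 133}{-443} + \frac{1151}{2302}\right)}{6} = \frac{7 \left(\left(-234\right) \left(- \frac{1}{443}\right) + 1151 \cdot \frac{1}{2302}\right)}{6} = \frac{7 \left(\frac{234}{443} + \frac{1}{2}\right)}{6} = \frac{7}{6} \cdot \frac{911}{886} = \frac{6377}{5316} \approx 1.1996$)
$393 - f = 393 - \frac{6377}{5316} = \frac{2082811}{5316}$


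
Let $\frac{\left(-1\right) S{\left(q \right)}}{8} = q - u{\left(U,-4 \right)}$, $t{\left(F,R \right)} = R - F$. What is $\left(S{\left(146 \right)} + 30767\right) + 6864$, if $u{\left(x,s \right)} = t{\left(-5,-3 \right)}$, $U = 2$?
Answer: $36479$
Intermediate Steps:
$u{\left(x,s \right)} = 2$ ($u{\left(x,s \right)} = -3 - -5 = -3 + 5 = 2$)
$S{\left(q \right)} = 16 - 8 q$ ($S{\left(q \right)} = - 8 \left(q - 2\right) = - 8 \left(-2 + q\right) = 16 - 8 q$)
$\left(S{\left(146 \right)} + 30767\right) + 6864 = \left(\left(16 - 1168\right) + 30767\right) + 6864 = \left(-1152 + 30767\right) + 6864 = 29615 + 6864 = 36479$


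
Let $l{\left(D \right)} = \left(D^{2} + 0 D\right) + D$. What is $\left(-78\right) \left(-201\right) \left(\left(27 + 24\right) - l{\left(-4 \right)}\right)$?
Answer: $611442$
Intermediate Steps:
$l{\left(D \right)} = D + D^{2}$ ($l{\left(D \right)} = \left(D^{2} + 0\right) + D = D^{2} + D = D + D^{2}$)
$\left(-78\right) \left(-201\right) \left(\left(27 + 24\right) - l{\left(-4 \right)}\right) = \left(-78\right) \left(-201\right) \left(\left(27 + 24\right) - - 4 \left(1 - 4\right)\right) = 15678 \left(51 - \left(-4\right) \left(-3\right)\right) = 15678 \left(51 - 12\right) = 15678 \cdot 39 = 611442$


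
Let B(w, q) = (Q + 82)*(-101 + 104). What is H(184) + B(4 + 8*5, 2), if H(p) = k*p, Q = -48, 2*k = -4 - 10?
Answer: -1186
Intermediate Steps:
k = -7 (k = (-4 - 10)/2 = (½)*(-14) = -7)
B(w, q) = 102 (B(w, q) = (-48 + 82)*(-101 + 104) = 34*3 = 102)
H(p) = -7*p
H(184) + B(4 + 8*5, 2) = -7*184 + 102 = -1288 + 102 = -1186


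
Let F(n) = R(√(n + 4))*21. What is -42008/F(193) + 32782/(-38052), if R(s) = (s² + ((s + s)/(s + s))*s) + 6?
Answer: -2099563759/195073578 + 10502*√197/215313 ≈ -10.078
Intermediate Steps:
R(s) = 6 + s + s² (R(s) = (s² + ((2*s)/((2*s)))*s) + 6 = (s² + ((2*s)*(1/(2*s)))*s) + 6 = (s² + 1*s) + 6 = (s² + s) + 6 = (s + s²) + 6 = 6 + s + s²)
F(n) = 210 + 21*n + 21*√(4 + n) (F(n) = (6 + √(n + 4) + (√(n + 4))²)*21 = (6 + √(4 + n) + (√(4 + n))²)*21 = (6 + √(4 + n) + (4 + n))*21 = (10 + n + √(4 + n))*21 = 210 + 21*n + 21*√(4 + n))
-42008/F(193) + 32782/(-38052) = -42008/(210 + 21*193 + 21*√(4 + 193)) + 32782/(-38052) = -42008/(210 + 4053 + 21*√197) + 32782*(-1/38052) = -42008/(4263 + 21*√197) - 16391/19026 = -16391/19026 - 42008/(4263 + 21*√197)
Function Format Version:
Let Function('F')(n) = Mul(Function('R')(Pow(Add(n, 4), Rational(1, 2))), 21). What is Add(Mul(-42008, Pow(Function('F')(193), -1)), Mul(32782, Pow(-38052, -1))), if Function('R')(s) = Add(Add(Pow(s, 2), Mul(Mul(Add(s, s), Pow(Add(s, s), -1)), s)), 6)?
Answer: Add(Rational(-2099563759, 195073578), Mul(Rational(10502, 215313), Pow(197, Rational(1, 2)))) ≈ -10.078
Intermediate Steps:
Function('R')(s) = Add(6, s, Pow(s, 2)) (Function('R')(s) = Add(Add(Pow(s, 2), Mul(Mul(Mul(2, s), Pow(Mul(2, s), -1)), s)), 6) = Add(Add(Pow(s, 2), Mul(Mul(Mul(2, s), Mul(Rational(1, 2), Pow(s, -1))), s)), 6) = Add(Add(Pow(s, 2), Mul(1, s)), 6) = Add(Add(Pow(s, 2), s), 6) = Add(Add(s, Pow(s, 2)), 6) = Add(6, s, Pow(s, 2)))
Function('F')(n) = Add(210, Mul(21, n), Mul(21, Pow(Add(4, n), Rational(1, 2)))) (Function('F')(n) = Mul(Add(6, Pow(Add(n, 4), Rational(1, 2)), Pow(Pow(Add(n, 4), Rational(1, 2)), 2)), 21) = Mul(Add(6, Pow(Add(4, n), Rational(1, 2)), Pow(Pow(Add(4, n), Rational(1, 2)), 2)), 21) = Mul(Add(6, Pow(Add(4, n), Rational(1, 2)), Add(4, n)), 21) = Mul(Add(10, n, Pow(Add(4, n), Rational(1, 2))), 21) = Add(210, Mul(21, n), Mul(21, Pow(Add(4, n), Rational(1, 2)))))
Add(Mul(-42008, Pow(Function('F')(193), -1)), Mul(32782, Pow(-38052, -1))) = Add(Mul(-42008, Pow(Add(210, Mul(21, 193), Mul(21, Pow(Add(4, 193), Rational(1, 2)))), -1)), Mul(32782, Pow(-38052, -1))) = Add(Mul(-42008, Pow(Add(210, 4053, Mul(21, Pow(197, Rational(1, 2)))), -1)), Mul(32782, Rational(-1, 38052))) = Add(Mul(-42008, Pow(Add(4263, Mul(21, Pow(197, Rational(1, 2)))), -1)), Rational(-16391, 19026)) = Add(Rational(-16391, 19026), Mul(-42008, Pow(Add(4263, Mul(21, Pow(197, Rational(1, 2)))), -1)))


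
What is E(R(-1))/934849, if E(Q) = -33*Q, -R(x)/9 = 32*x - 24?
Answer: -16632/934849 ≈ -0.017791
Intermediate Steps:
R(x) = 216 - 288*x (R(x) = -9*(32*x - 24) = -9*(-24 + 32*x) = 216 - 288*x)
E(R(-1))/934849 = -33*(216 - 288*(-1))/934849 = -33*(216 + 288)*(1/934849) = -33*504*(1/934849) = -16632*1/934849 = -16632/934849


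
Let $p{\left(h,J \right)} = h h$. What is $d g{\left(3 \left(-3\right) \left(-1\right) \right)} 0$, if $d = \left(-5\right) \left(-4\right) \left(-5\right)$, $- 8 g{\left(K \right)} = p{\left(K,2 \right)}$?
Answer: $0$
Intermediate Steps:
$p{\left(h,J \right)} = h^{2}$
$g{\left(K \right)} = - \frac{K^{2}}{8}$
$d = -100$ ($d = 20 \left(-5\right) = -100$)
$d g{\left(3 \left(-3\right) \left(-1\right) \right)} 0 = - 100 - \frac{\left(3 \left(-3\right) \left(-1\right)\right)^{2}}{8} \cdot 0 = - 100 - \frac{\left(\left(-9\right) \left(-1\right)\right)^{2}}{8} \cdot 0 = - 100 - \frac{9^{2}}{8} \cdot 0 = - 100 \left(- \frac{1}{8}\right) 81 \cdot 0 = - 100 \left(\left(- \frac{81}{8}\right) 0\right) = \left(-100\right) 0 = 0$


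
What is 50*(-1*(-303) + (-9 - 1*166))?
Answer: 6400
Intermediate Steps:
50*(-1*(-303) + (-9 - 1*166)) = 50*(303 + (-9 - 166)) = 50*(303 - 175) = 50*128 = 6400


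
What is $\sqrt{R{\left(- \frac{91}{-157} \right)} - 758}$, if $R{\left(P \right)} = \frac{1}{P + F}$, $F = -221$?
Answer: $\frac{i \sqrt{7502210430}}{3146} \approx 27.532 i$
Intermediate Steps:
$R{\left(P \right)} = \frac{1}{-221 + P}$ ($R{\left(P \right)} = \frac{1}{P - 221} = \frac{1}{-221 + P}$)
$\sqrt{R{\left(- \frac{91}{-157} \right)} - 758} = \sqrt{\frac{1}{-221 - \frac{91}{-157}} - 758} = \sqrt{\frac{1}{-221 - - \frac{91}{157}} - 758} = \sqrt{\frac{1}{-221 + \frac{91}{157}} - 758} = \sqrt{\frac{1}{- \frac{34606}{157}} - 758} = \sqrt{- \frac{157}{34606} - 758} = \sqrt{- \frac{26231505}{34606}} = \frac{i \sqrt{7502210430}}{3146}$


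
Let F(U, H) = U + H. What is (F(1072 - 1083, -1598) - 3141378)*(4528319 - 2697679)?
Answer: -5753677721680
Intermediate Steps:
F(U, H) = H + U
(F(1072 - 1083, -1598) - 3141378)*(4528319 - 2697679) = ((-1598 + (1072 - 1083)) - 3141378)*(4528319 - 2697679) = ((-1598 - 11) - 3141378)*1830640 = (-1609 - 3141378)*1830640 = -3142987*1830640 = -5753677721680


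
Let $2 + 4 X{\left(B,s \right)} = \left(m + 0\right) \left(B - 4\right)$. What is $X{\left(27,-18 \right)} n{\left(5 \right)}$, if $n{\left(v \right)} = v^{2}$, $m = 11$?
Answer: $\frac{6275}{4} \approx 1568.8$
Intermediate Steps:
$X{\left(B,s \right)} = - \frac{23}{2} + \frac{11 B}{4}$ ($X{\left(B,s \right)} = - \frac{1}{2} + \frac{\left(11 + 0\right) \left(B - 4\right)}{4} = - \frac{1}{2} + \frac{11 \left(-4 + B\right)}{4} = - \frac{1}{2} + \frac{-44 + 11 B}{4} = - \frac{1}{2} + \left(-11 + \frac{11 B}{4}\right) = - \frac{23}{2} + \frac{11 B}{4}$)
$X{\left(27,-18 \right)} n{\left(5 \right)} = \left(- \frac{23}{2} + \frac{11}{4} \cdot 27\right) 5^{2} = \left(- \frac{23}{2} + \frac{297}{4}\right) 25 = \frac{251}{4} \cdot 25 = \frac{6275}{4}$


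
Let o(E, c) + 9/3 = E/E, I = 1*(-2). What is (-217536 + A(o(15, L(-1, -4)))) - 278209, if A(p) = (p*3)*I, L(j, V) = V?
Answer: -495733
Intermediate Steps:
I = -2
o(E, c) = -2 (o(E, c) = -3 + E/E = -3 + 1 = -2)
A(p) = -6*p (A(p) = (p*3)*(-2) = (3*p)*(-2) = -6*p)
(-217536 + A(o(15, L(-1, -4)))) - 278209 = (-217536 - 6*(-2)) - 278209 = (-217536 + 12) - 278209 = -217524 - 278209 = -495733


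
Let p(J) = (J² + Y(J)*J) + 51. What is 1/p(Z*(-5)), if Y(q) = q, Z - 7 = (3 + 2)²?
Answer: 1/51251 ≈ 1.9512e-5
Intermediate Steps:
Z = 32 (Z = 7 + (3 + 2)² = 7 + 5² = 7 + 25 = 32)
p(J) = 51 + 2*J² (p(J) = (J² + J*J) + 51 = (J² + J²) + 51 = 2*J² + 51 = 51 + 2*J²)
1/p(Z*(-5)) = 1/(51 + 2*(32*(-5))²) = 1/(51 + 2*(-160)²) = 1/(51 + 2*25600) = 1/(51 + 51200) = 1/51251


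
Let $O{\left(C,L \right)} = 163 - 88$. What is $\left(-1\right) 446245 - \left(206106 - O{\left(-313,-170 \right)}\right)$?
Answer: $-652276$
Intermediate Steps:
$O{\left(C,L \right)} = 75$ ($O{\left(C,L \right)} = 163 - 88 = 75$)
$\left(-1\right) 446245 - \left(206106 - O{\left(-313,-170 \right)}\right) = \left(-1\right) 446245 - \left(206106 - 75\right) = -446245 - \left(206106 - 75\right) = -446245 - 206031 = -652276$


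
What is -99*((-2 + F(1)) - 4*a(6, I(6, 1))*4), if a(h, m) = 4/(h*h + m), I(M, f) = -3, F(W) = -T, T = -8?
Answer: -402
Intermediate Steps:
F(W) = 8 (F(W) = -1*(-8) = 8)
a(h, m) = 4/(m + h**2) (a(h, m) = 4/(h**2 + m) = 4/(m + h**2))
-99*((-2 + F(1)) - 4*a(6, I(6, 1))*4) = -99*((-2 + 8) - 16/(-3 + 6**2)*4) = -99*(6 - 16/(-3 + 36)*4) = -99*(6 - 16/33*4) = -99*(6 - 64/33) = -99*134/33 = -402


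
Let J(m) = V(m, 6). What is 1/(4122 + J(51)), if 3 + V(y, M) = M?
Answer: 1/4125 ≈ 0.00024242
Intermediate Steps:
V(y, M) = -3 + M
J(m) = 3 (J(m) = -3 + 6 = 3)
1/(4122 + J(51)) = 1/(4122 + 3) = 1/4125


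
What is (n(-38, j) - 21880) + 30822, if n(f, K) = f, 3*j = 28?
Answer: 8904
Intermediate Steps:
j = 28/3 (j = (⅓)*28 = 28/3 ≈ 9.3333)
(n(-38, j) - 21880) + 30822 = (-38 - 21880) + 30822 = -21918 + 30822 = 8904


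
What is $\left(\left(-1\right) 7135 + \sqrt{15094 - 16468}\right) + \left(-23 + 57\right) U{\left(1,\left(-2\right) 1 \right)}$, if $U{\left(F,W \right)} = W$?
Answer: $-7203 + i \sqrt{1374} \approx -7203.0 + 37.068 i$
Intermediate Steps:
$\left(\left(-1\right) 7135 + \sqrt{15094 - 16468}\right) + \left(-23 + 57\right) U{\left(1,\left(-2\right) 1 \right)} = \left(\left(-1\right) 7135 + \sqrt{15094 - 16468}\right) + \left(-23 + 57\right) \left(\left(-2\right) 1\right) = \left(-7135 + \sqrt{-1374}\right) + 34 \left(-2\right) = \left(-7135 + i \sqrt{1374}\right) - 68 = -7203 + i \sqrt{1374}$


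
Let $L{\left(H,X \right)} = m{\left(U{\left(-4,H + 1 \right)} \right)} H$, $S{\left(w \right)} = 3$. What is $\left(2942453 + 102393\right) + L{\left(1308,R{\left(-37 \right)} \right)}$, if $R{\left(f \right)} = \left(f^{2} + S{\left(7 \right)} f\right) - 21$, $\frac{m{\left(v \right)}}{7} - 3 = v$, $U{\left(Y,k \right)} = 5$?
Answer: $3118094$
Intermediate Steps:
$m{\left(v \right)} = 21 + 7 v$
$R{\left(f \right)} = -21 + f^{2} + 3 f$ ($R{\left(f \right)} = \left(f^{2} + 3 f\right) - 21 = -21 + f^{2} + 3 f$)
$L{\left(H,X \right)} = 56 H$ ($L{\left(H,X \right)} = \left(21 + 7 \cdot 5\right) H = \left(21 + 35\right) H = 56 H$)
$\left(2942453 + 102393\right) + L{\left(1308,R{\left(-37 \right)} \right)} = \left(2942453 + 102393\right) + 56 \cdot 1308 = 3044846 + 73248 = 3118094$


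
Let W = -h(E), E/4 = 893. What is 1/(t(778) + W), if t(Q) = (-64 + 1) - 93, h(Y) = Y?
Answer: -1/3728 ≈ -0.00026824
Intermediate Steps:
E = 3572 (E = 4*893 = 3572)
t(Q) = -156 (t(Q) = -63 - 93 = -156)
W = -3572 (W = -1*3572 = -3572)
1/(t(778) + W) = 1/(-156 - 3572) = 1/(-3728) = -1/3728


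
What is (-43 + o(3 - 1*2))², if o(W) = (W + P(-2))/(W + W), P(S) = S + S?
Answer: 7921/4 ≈ 1980.3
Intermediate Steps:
P(S) = 2*S
o(W) = (-4 + W)/(2*W) (o(W) = (W + 2*(-2))/(W + W) = (W - 4)/((2*W)) = (-4 + W)*(1/(2*W)) = (-4 + W)/(2*W))
(-43 + o(3 - 1*2))² = (-43 + (-4 + (3 - 1*2))/(2*(3 - 1*2)))² = (-43 + (-4 + (3 - 2))/(2*(3 - 2)))² = (-43 + (½)*(-4 + 1)/1)² = (-43 + (½)*1*(-3))² = (-43 - 3/2)² = (-89/2)² = 7921/4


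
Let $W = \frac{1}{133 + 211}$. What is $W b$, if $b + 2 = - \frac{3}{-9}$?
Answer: $- \frac{5}{1032} \approx -0.004845$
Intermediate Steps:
$b = - \frac{5}{3}$ ($b = -2 - \frac{3}{-9} = -2 - - \frac{1}{3} = -2 + \frac{1}{3} = - \frac{5}{3} \approx -1.6667$)
$W = \frac{1}{344} \approx 0.002907$
$W b = \frac{1}{344} \left(- \frac{5}{3}\right) = - \frac{5}{1032}$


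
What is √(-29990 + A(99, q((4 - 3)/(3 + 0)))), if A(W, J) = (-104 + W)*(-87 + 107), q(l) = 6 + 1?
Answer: I*√30090 ≈ 173.46*I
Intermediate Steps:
q(l) = 7
A(W, J) = -2080 + 20*W (A(W, J) = (-104 + W)*20 = -2080 + 20*W)
√(-29990 + A(99, q((4 - 3)/(3 + 0)))) = √(-29990 + (-2080 + 20*99)) = √(-29990 + (-2080 + 1980)) = √(-29990 - 100) = √(-30090) = I*√30090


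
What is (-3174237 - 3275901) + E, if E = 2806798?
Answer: -3643340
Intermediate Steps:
(-3174237 - 3275901) + E = (-3174237 - 3275901) + 2806798 = -6450138 + 2806798 = -3643340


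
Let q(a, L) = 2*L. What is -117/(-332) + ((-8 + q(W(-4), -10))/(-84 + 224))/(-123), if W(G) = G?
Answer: 72287/204180 ≈ 0.35404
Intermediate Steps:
-117/(-332) + ((-8 + q(W(-4), -10))/(-84 + 224))/(-123) = -117/(-332) + ((-8 + 2*(-10))/(-84 + 224))/(-123) = -117*(-1/332) + ((-8 - 20)/140)*(-1/123) = 117/332 - 28*1/140*(-1/123) = 117/332 - ⅕*(-1/123) = 117/332 + 1/615 = 72287/204180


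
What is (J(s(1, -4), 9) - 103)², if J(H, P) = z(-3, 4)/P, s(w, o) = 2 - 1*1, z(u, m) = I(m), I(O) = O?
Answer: 851929/81 ≈ 10518.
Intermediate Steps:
z(u, m) = m
s(w, o) = 1 (s(w, o) = 2 - 1 = 1)
J(H, P) = 4/P
(J(s(1, -4), 9) - 103)² = (4/9 - 103)² = (-923/9)² = 851929/81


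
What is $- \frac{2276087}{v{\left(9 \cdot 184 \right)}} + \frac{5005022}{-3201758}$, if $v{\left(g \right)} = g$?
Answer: $- \frac{3647884038689}{2651055624} \approx -1376.0$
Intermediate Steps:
$- \frac{2276087}{v{\left(9 \cdot 184 \right)}} + \frac{5005022}{-3201758} = - \frac{2276087}{9 \cdot 184} + \frac{5005022}{-3201758} = - \frac{2276087}{1656} + 5005022 \left(- \frac{1}{3201758}\right) = \left(-2276087\right) \frac{1}{1656} - \frac{2502511}{1600879} = - \frac{2276087}{1656} - \frac{2502511}{1600879} = - \frac{3647884038689}{2651055624}$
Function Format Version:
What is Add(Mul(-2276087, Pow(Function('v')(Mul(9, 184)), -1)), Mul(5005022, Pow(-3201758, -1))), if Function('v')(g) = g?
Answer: Rational(-3647884038689, 2651055624) ≈ -1376.0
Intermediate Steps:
Add(Mul(-2276087, Pow(Function('v')(Mul(9, 184)), -1)), Mul(5005022, Pow(-3201758, -1))) = Add(Mul(-2276087, Pow(Mul(9, 184), -1)), Mul(5005022, Pow(-3201758, -1))) = Add(Mul(-2276087, Pow(1656, -1)), Mul(5005022, Rational(-1, 3201758))) = Add(Mul(-2276087, Rational(1, 1656)), Rational(-2502511, 1600879)) = Add(Rational(-2276087, 1656), Rational(-2502511, 1600879)) = Rational(-3647884038689, 2651055624)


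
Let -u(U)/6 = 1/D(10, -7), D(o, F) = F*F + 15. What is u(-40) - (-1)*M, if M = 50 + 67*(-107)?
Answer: -227811/32 ≈ -7119.1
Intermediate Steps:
D(o, F) = 15 + F**2 (D(o, F) = F**2 + 15 = 15 + F**2)
u(U) = -3/32 (u(U) = -6/(15 + (-7)**2) = -6/(15 + 49) = -6/64 = -6*1/64 = -3/32)
M = -7119 (M = 50 - 7169 = -7119)
u(-40) - (-1)*M = -3/32 - (-1)*(-7119) = -3/32 - 1*7119 = -3/32 - 7119 = -227811/32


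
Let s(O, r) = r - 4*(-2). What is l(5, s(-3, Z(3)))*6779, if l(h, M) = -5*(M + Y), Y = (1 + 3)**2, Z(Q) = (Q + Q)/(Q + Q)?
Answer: -847375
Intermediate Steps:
Z(Q) = 1 (Z(Q) = (2*Q)/((2*Q)) = (2*Q)*(1/(2*Q)) = 1)
Y = 16 (Y = 4**2 = 16)
s(O, r) = 8 + r (s(O, r) = r + 8 = 8 + r)
l(h, M) = -80 - 5*M (l(h, M) = -5*(M + 16) = -5*(16 + M) = -80 - 5*M)
l(5, s(-3, Z(3)))*6779 = (-80 - 5*(8 + 1))*6779 = (-80 - 5*9)*6779 = (-80 - 45)*6779 = -125*6779 = -847375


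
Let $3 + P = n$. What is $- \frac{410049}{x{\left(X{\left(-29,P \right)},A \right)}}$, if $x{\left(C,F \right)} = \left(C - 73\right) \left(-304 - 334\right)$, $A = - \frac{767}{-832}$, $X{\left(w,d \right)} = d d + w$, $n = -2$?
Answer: $- \frac{410049}{49126} \approx -8.3469$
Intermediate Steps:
$P = -5$ ($P = -3 - 2 = -5$)
$X{\left(w,d \right)} = w + d^{2}$ ($X{\left(w,d \right)} = d^{2} + w = w + d^{2}$)
$A = \frac{59}{64}$ ($A = \left(-767\right) \left(- \frac{1}{832}\right) = \frac{59}{64} \approx 0.92188$)
$x{\left(C,F \right)} = 46574 - 638 C$ ($x{\left(C,F \right)} = \left(-73 + C\right) \left(-638\right) = 46574 - 638 C$)
$- \frac{410049}{x{\left(X{\left(-29,P \right)},A \right)}} = - \frac{410049}{46574 - 638 \left(-29 + \left(-5\right)^{2}\right)} = - \frac{410049}{46574 - 638 \left(-29 + 25\right)} = - \frac{410049}{46574 - -2552} = - \frac{410049}{46574 + 2552} = - \frac{410049}{49126}$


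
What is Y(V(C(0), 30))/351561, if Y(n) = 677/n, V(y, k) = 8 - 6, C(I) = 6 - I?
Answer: 677/703122 ≈ 0.00096285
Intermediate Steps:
V(y, k) = 2
Y(V(C(0), 30))/351561 = (677/2)/351561 = (677*(½))*(1/351561) = (677/2)*(1/351561) = 677/703122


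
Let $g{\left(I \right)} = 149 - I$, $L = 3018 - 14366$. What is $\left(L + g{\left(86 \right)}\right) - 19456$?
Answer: $-30741$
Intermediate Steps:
$L = -11348$
$\left(L + g{\left(86 \right)}\right) - 19456 = \left(-11348 + \left(149 - 86\right)\right) - 19456 = \left(-11348 + 63\right) - 19456 = -11285 - 19456 = -30741$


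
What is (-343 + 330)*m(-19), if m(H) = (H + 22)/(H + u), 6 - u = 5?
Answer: 13/6 ≈ 2.1667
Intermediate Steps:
u = 1 (u = 6 - 1*5 = 6 - 5 = 1)
m(H) = (22 + H)/(1 + H) (m(H) = (H + 22)/(H + 1) = (22 + H)/(1 + H))
(-343 + 330)*m(-19) = (-343 + 330)*((22 - 19)/(1 - 19)) = -13*3/(-18) = -(-13)*3/18 = -13*(-1/6) = 13/6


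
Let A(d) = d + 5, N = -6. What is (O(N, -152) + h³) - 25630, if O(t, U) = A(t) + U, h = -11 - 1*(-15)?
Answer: -25719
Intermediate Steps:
A(d) = 5 + d
h = 4 (h = -11 + 15 = 4)
O(t, U) = 5 + U + t (O(t, U) = (5 + t) + U = 5 + U + t)
(O(N, -152) + h³) - 25630 = ((5 - 152 - 6) + 4³) - 25630 = (-153 + 64) - 25630 = -89 - 25630 = -25719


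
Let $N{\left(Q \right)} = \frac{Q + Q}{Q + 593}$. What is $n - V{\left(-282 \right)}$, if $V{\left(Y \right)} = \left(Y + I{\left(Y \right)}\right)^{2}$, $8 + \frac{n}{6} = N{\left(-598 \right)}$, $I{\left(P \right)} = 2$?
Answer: $- \frac{385064}{5} \approx -77013.0$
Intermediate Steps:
$N{\left(Q \right)} = \frac{2 Q}{593 + Q}$
$n = \frac{6936}{5}$ ($n = -48 + 6 \cdot 2 \left(-598\right) \frac{1}{593 - 598} = -48 + 6 \cdot 2 \left(-598\right) \frac{1}{-5} = -48 + 6 \cdot 2 \left(-598\right) \left(- \frac{1}{5}\right) = -48 + 6 \cdot \frac{1196}{5} = -48 + \frac{7176}{5} = \frac{6936}{5} \approx 1387.2$)
$V{\left(Y \right)} = \left(2 + Y\right)^{2}$ ($V{\left(Y \right)} = \left(Y + 2\right)^{2} = \left(2 + Y\right)^{2}$)
$n - V{\left(-282 \right)} = \frac{6936}{5} - \left(2 - 282\right)^{2} = \frac{6936}{5} - \left(-280\right)^{2} = \frac{6936}{5} - 78400 = - \frac{385064}{5}$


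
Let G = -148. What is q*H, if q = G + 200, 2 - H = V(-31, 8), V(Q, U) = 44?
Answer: -2184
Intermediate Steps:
H = -42 (H = 2 - 1*44 = 2 - 44 = -42)
q = 52 (q = -148 + 200 = 52)
q*H = 52*(-42) = -2184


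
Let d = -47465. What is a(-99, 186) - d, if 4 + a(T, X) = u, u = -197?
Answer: 47264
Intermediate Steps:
a(T, X) = -201 (a(T, X) = -4 - 197 = -201)
a(-99, 186) - d = -201 - 1*(-47465) = -201 + 47465 = 47264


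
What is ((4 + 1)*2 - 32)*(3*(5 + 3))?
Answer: -528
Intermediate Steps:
((4 + 1)*2 - 32)*(3*(5 + 3)) = (5*2 - 32)*(3*8) = (10 - 32)*24 = -22*24 = -528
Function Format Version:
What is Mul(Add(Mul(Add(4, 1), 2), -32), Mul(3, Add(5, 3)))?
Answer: -528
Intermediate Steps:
Mul(Add(Mul(Add(4, 1), 2), -32), Mul(3, Add(5, 3))) = Mul(Add(Mul(5, 2), -32), Mul(3, 8)) = Mul(Add(10, -32), 24) = Mul(-22, 24) = -528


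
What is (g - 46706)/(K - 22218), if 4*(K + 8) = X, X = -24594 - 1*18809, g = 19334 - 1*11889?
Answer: 157044/132307 ≈ 1.1870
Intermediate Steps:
g = 7445 (g = 19334 - 11889 = 7445)
X = -43403 (X = -24594 - 18809 = -43403)
K = -43435/4 (K = -8 + (1/4)*(-43403) = -8 - 43403/4 = -43435/4 ≈ -10859.)
(g - 46706)/(K - 22218) = (7445 - 46706)/(-43435/4 - 22218) = -39261/(-132307/4) = -39261*(-4/132307) = 157044/132307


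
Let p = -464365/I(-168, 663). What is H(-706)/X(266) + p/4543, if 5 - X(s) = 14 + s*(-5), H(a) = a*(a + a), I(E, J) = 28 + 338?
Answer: 150629411761/199679718 ≈ 754.36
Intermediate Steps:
I(E, J) = 366
H(a) = 2*a**2 (H(a) = a*(2*a) = 2*a**2)
p = -464365/366 ≈ -1268.8
X(s) = -9 + 5*s (X(s) = 5 - (14 + s*(-5)) = 5 - (14 - 5*s) = 5 + (-14 + 5*s) = -9 + 5*s)
H(-706)/X(266) + p/4543 = (2*(-706)**2)/(-9 + 5*266) - 464365/366/4543 = (2*498436)/(-9 + 1330) - 464365/366*1/4543 = 996872/1321 - 42215/151158 = 150629411761/199679718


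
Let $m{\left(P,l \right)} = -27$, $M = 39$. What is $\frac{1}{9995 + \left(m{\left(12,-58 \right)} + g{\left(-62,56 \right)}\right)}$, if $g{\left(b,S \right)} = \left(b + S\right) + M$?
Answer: $\frac{1}{10001} \approx 9.999 \cdot 10^{-5}$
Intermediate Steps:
$g{\left(b,S \right)} = 39 + S + b$ ($g{\left(b,S \right)} = \left(b + S\right) + 39 = \left(S + b\right) + 39 = 39 + S + b$)
$\frac{1}{9995 + \left(m{\left(12,-58 \right)} + g{\left(-62,56 \right)}\right)} = \frac{1}{9995 + \left(-27 + \left(39 + 56 - 62\right)\right)} = \frac{1}{9995 + \left(-27 + 33\right)} = \frac{1}{9995 + 6} = \frac{1}{10001}$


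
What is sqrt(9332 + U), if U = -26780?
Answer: 2*I*sqrt(4362) ≈ 132.09*I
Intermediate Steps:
sqrt(9332 + U) = sqrt(9332 - 26780) = sqrt(-17448) = 2*I*sqrt(4362)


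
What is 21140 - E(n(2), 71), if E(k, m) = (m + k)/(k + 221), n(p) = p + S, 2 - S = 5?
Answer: 465073/22 ≈ 21140.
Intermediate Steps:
S = -3 (S = 2 - 1*5 = 2 - 5 = -3)
n(p) = -3 + p (n(p) = p - 3 = -3 + p)
E(k, m) = (k + m)/(221 + k)
21140 - E(n(2), 71) = 21140 - ((-3 + 2) + 71)/(221 + (-3 + 2)) = 21140 - (-1 + 71)/(221 - 1) = 21140 - 70/220 = 21140 - 1*7/22 = 21140 - 7/22 = 465073/22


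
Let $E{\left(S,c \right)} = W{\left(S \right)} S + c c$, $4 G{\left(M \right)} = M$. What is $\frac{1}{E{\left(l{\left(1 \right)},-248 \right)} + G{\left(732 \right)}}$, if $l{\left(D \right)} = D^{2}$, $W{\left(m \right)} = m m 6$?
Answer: $\frac{1}{61693} \approx 1.6209 \cdot 10^{-5}$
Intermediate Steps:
$G{\left(M \right)} = \frac{M}{4}$
$W{\left(m \right)} = 6 m^{2}$ ($W{\left(m \right)} = m^{2} \cdot 6 = 6 m^{2}$)
$E{\left(S,c \right)} = c^{2} + 6 S^{3}$ ($E{\left(S,c \right)} = 6 S^{2} S + c c = 6 S^{3} + c^{2} = c^{2} + 6 S^{3}$)
$\frac{1}{E{\left(l{\left(1 \right)},-248 \right)} + G{\left(732 \right)}} = \frac{1}{\left(\left(-248\right)^{2} + 6 \left(1^{2}\right)^{3}\right) + \frac{1}{4} \cdot 732} = \frac{1}{\left(61504 + 6 \cdot 1^{3}\right) + 183} = \frac{1}{\left(61504 + 6 \cdot 1\right) + 183} = \frac{1}{\left(61504 + 6\right) + 183} = \frac{1}{61510 + 183} = \frac{1}{61693}$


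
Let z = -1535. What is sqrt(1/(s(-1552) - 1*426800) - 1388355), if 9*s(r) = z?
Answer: I*sqrt(20501299992346364490)/3842735 ≈ 1178.3*I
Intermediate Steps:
s(r) = -1535/9 (s(r) = (1/9)*(-1535) = -1535/9)
sqrt(1/(s(-1552) - 1*426800) - 1388355) = sqrt(1/(-1535/9 - 1*426800) - 1388355) = sqrt(1/(-1535/9 - 426800) - 1388355) = sqrt(1/(-3842735/9) - 1388355) = sqrt(-9/3842735 - 1388355) = sqrt(-5335080350934/3842735) = I*sqrt(20501299992346364490)/3842735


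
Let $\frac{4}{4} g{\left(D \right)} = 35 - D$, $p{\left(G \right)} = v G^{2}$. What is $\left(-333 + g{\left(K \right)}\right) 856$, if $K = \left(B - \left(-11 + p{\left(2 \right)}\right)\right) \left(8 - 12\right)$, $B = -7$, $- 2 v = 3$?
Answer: $-220848$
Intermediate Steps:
$v = - \frac{3}{2}$ ($v = \left(- \frac{1}{2}\right) 3 = - \frac{3}{2} \approx -1.5$)
$p{\left(G \right)} = - \frac{3 G^{2}}{2}$
$K = -40$ ($K = \left(-7 + \left(11 - - \frac{3 \cdot 2^{2}}{2}\right)\right) \left(8 - 12\right) = \left(-7 + \left(11 - \left(- \frac{3}{2}\right) 4\right)\right) \left(-4\right) = \left(-7 + \left(11 - -6\right)\right) \left(-4\right) = \left(-7 + \left(11 + 6\right)\right) \left(-4\right) = \left(-7 + 17\right) \left(-4\right) = 10 \left(-4\right) = -40$)
$g{\left(D \right)} = 35 - D$
$\left(-333 + g{\left(K \right)}\right) 856 = \left(-333 + \left(35 - -40\right)\right) 856 = \left(-333 + \left(35 + 40\right)\right) 856 = \left(-333 + 75\right) 856 = \left(-258\right) 856 = -220848$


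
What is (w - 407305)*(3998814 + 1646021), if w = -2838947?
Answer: -18324556908420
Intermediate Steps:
(w - 407305)*(3998814 + 1646021) = (-2838947 - 407305)*(3998814 + 1646021) = -3246252*5644835 = -18324556908420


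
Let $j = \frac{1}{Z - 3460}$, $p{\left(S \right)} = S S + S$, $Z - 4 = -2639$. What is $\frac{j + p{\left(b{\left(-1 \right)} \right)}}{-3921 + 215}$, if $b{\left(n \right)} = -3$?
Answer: $- \frac{36569}{22588070} \approx -0.001619$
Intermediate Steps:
$Z = -2635$ ($Z = 4 - 2639 = -2635$)
$p{\left(S \right)} = S + S^{2}$ ($p{\left(S \right)} = S^{2} + S = S + S^{2}$)
$j = - \frac{1}{6095}$ ($j = \frac{1}{-2635 - 3460} = \frac{1}{-6095} = - \frac{1}{6095} \approx -0.00016407$)
$\frac{j + p{\left(b{\left(-1 \right)} \right)}}{-3921 + 215} = \frac{- \frac{1}{6095} - 3 \left(1 - 3\right)}{-3921 + 215} = \frac{- \frac{1}{6095} - -6}{-3706} = \left(- \frac{1}{6095} + 6\right) \left(- \frac{1}{3706}\right) = \frac{36569}{6095} \left(- \frac{1}{3706}\right) = - \frac{36569}{22588070}$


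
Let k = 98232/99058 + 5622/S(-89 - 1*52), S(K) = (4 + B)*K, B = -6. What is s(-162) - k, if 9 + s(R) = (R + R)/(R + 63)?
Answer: -682543744/25606493 ≈ -26.655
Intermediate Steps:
S(K) = -2*K (S(K) = (4 - 6)*K = -2*K)
s(R) = -9 + 2*R/(63 + R) (s(R) = -9 + (R + R)/(R + 63) = -9 + (2*R)/(63 + R) = -9 + 2*R/(63 + R))
k = 48717125/2327863 (k = 98232/99058 + 5622/((-2*(-89 - 1*52))) = 98232*(1/99058) + 5622/((-2*(-89 - 52))) = 49116/49529 + 5622/((-2*(-141))) = 49116/49529 + 5622/282 = 49116/49529 + 5622*(1/282) = 49116/49529 + 937/47 = 48717125/2327863 ≈ 20.928)
s(-162) - k = 7*(-81 - 1*(-162))/(63 - 162) - 1*48717125/2327863 = 7*(-81 + 162)/(-99) - 48717125/2327863 = 7*(-1/99)*81 - 48717125/2327863 = -63/11 - 48717125/2327863 = -682543744/25606493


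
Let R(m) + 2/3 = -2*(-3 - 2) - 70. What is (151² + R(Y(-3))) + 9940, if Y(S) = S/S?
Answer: 98041/3 ≈ 32680.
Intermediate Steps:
Y(S) = 1
R(m) = -182/3 (R(m) = -⅔ + (-2*(-3 - 2) - 70) = -⅔ + (-2*(-5) - 70) = -⅔ + (10 - 70) = -⅔ - 60 = -182/3)
(151² + R(Y(-3))) + 9940 = (151² - 182/3) + 9940 = (22801 - 182/3) + 9940 = 68221/3 + 9940 = 98041/3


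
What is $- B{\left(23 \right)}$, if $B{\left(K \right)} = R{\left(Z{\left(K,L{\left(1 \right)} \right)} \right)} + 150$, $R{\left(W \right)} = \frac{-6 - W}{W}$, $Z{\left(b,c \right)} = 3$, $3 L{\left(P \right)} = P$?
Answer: $-147$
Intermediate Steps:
$L{\left(P \right)} = \frac{P}{3}$
$R{\left(W \right)} = \frac{-6 - W}{W}$
$B{\left(K \right)} = 147$ ($B{\left(K \right)} = \frac{-6 - 3}{3} + 150 = \frac{1}{3} \left(-9\right) + 150 = -3 + 150 = 147$)
$- B{\left(23 \right)} = \left(-1\right) 147 = -147$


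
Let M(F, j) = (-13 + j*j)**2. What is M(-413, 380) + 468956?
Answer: 20848074725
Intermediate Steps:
M(F, j) = (-13 + j**2)**2
M(-413, 380) + 468956 = (-13 + 380**2)**2 + 468956 = (-13 + 144400)**2 + 468956 = 144387**2 + 468956 = 20847605769 + 468956 = 20848074725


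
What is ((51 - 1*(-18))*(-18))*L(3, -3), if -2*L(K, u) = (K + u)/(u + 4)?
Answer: 0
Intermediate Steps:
L(K, u) = -(K + u)/(2*(4 + u)) (L(K, u) = -(K + u)/(2*(u + 4)) = -(K + u)/(2*(4 + u)))
((51 - 1*(-18))*(-18))*L(3, -3) = ((51 - 1*(-18))*(-18))*((-1*3 - 1*(-3))/(2*(4 - 3))) = ((51 + 18)*(-18))*((½)*(-3 + 3)/1) = (69*(-18))*((½)*1*0) = -1242*0 = 0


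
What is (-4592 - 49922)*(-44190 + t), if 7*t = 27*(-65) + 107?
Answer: 16952654692/7 ≈ 2.4218e+9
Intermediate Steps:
t = -1648/7 (t = (27*(-65) + 107)/7 = (-1755 + 107)/7 = (⅐)*(-1648) = -1648/7 ≈ -235.43)
(-4592 - 49922)*(-44190 + t) = (-4592 - 49922)*(-44190 - 1648/7) = -54514*(-310978/7) = 16952654692/7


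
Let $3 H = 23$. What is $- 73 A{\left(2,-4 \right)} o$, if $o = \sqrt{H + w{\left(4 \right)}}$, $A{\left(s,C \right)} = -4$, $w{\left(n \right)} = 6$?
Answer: $\frac{292 \sqrt{123}}{3} \approx 1079.5$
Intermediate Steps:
$H = \frac{23}{3}$ ($H = \frac{1}{3} \cdot 23 = \frac{23}{3} \approx 7.6667$)
$o = \frac{\sqrt{123}}{3}$ ($o = \sqrt{\frac{23}{3} + 6} = \sqrt{\frac{41}{3}} = \frac{\sqrt{123}}{3} \approx 3.6968$)
$- 73 A{\left(2,-4 \right)} o = \left(-73\right) \left(-4\right) \frac{\sqrt{123}}{3} = 292 \frac{\sqrt{123}}{3} = \frac{292 \sqrt{123}}{3}$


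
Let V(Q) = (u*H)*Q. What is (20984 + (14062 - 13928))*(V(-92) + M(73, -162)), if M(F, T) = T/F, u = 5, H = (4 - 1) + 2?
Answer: -3549133316/73 ≈ -4.8618e+7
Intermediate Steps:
H = 5 (H = 3 + 2 = 5)
V(Q) = 25*Q (V(Q) = (5*5)*Q = 25*Q)
(20984 + (14062 - 13928))*(V(-92) + M(73, -162)) = (20984 + (14062 - 13928))*(25*(-92) - 162/73) = (20984 + 134)*(-2300 - 162*1/73) = 21118*(-2300 - 162/73) = 21118*(-168062/73) = -3549133316/73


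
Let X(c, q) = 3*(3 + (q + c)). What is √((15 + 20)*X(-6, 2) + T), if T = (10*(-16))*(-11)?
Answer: √1655 ≈ 40.682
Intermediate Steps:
X(c, q) = 9 + 3*c + 3*q (X(c, q) = 3*(3 + (c + q)) = 3*(3 + c + q) = 9 + 3*c + 3*q)
T = 1760 (T = -160*(-11) = 1760)
√((15 + 20)*X(-6, 2) + T) = √((15 + 20)*(9 + 3*(-6) + 3*2) + 1760) = √(35*(9 - 18 + 6) + 1760) = √(35*(-3) + 1760) = √(-105 + 1760) = √1655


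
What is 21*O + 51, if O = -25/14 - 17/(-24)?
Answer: 227/8 ≈ 28.375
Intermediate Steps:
O = -181/168 (O = -25*1/14 - 17*(-1/24) = -25/14 + 17/24 = -181/168 ≈ -1.0774)
21*O + 51 = 21*(-181/168) + 51 = -181/8 + 51 = 227/8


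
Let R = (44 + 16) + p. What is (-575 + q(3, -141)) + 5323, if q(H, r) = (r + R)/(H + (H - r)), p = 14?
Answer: 697889/147 ≈ 4747.5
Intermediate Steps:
R = 74 (R = (44 + 16) + 14 = 60 + 14 = 74)
q(H, r) = (74 + r)/(-r + 2*H) (q(H, r) = (r + 74)/(H + (H - r)) = (74 + r)/(-r + 2*H))
(-575 + q(3, -141)) + 5323 = (-575 + (74 - 141)/(-1*(-141) + 2*3)) + 5323 = (-575 - 67/(141 + 6)) + 5323 = (-575 - 67/147) + 5323 = -84592/147 + 5323 = 697889/147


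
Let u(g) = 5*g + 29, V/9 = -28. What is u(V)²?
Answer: 1515361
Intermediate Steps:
V = -252 (V = 9*(-28) = -252)
u(g) = 29 + 5*g
u(V)² = (29 + 5*(-252))² = (29 - 1260)² = (-1231)² = 1515361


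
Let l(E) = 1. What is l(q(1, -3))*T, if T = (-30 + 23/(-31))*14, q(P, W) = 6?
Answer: -13342/31 ≈ -430.39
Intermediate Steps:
T = -13342/31 (T = (-30 + 23*(-1/31))*14 = (-30 - 23/31)*14 = -953/31*14 = -13342/31 ≈ -430.39)
l(q(1, -3))*T = 1*(-13342/31) = -13342/31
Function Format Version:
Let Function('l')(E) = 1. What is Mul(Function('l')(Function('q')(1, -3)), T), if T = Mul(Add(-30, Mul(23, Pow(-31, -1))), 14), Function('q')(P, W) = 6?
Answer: Rational(-13342, 31) ≈ -430.39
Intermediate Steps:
T = Rational(-13342, 31) (T = Mul(Add(-30, Mul(23, Rational(-1, 31))), 14) = Mul(Add(-30, Rational(-23, 31)), 14) = Mul(Rational(-953, 31), 14) = Rational(-13342, 31) ≈ -430.39)
Mul(Function('l')(Function('q')(1, -3)), T) = Mul(1, Rational(-13342, 31)) = Rational(-13342, 31)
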